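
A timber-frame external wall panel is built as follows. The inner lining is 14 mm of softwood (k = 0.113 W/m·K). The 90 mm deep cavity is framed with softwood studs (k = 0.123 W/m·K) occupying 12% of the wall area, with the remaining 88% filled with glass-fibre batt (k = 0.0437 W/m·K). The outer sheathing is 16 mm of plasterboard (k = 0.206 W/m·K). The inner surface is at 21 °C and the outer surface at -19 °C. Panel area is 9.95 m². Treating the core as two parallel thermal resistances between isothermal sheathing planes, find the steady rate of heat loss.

Sheathing layers in series; stud and cavity paths in parallel between them.
R_inner = 0.014/(0.113×9.95) = 0.01245 K/W
R_stud  = 0.09/(0.123×0.12×9.95) = 0.6128 K/W
R_cav   = 0.09/(0.0437×0.88×9.95) = 0.2352 K/W
1/R_core = 1/R_stud + 1/R_cav → R_core = 0.17 K/W
R_outer = 0.016/(0.206×9.95) = 0.007806 K/W
R_total = 0.1902 K/W
Q = ΔT/R_total = 40/0.1902

Q ≈ 210 W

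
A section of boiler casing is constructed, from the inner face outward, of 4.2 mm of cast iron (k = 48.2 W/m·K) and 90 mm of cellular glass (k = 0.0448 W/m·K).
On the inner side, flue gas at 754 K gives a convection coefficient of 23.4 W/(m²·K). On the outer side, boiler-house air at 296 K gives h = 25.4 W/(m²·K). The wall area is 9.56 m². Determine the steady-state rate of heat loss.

Q ≈ 2090 W

Thermal resistances in series:
R_inner film = 1/(h_i·A) = 1/(23.4×9.56) = 0.00447 K/W
R_cast iron = L/(kA) = 0.0042/(48.2×9.56) = 9.115×10^-6 K/W
R_cellular glass = L/(kA) = 0.09/(0.0448×9.56) = 0.2101 K/W
R_outer film = 1/(h_o·A) = 1/(25.4×9.56) = 0.004118 K/W
R_total = 0.2187 K/W
Q = ΔT / R_total = 458 / 0.2187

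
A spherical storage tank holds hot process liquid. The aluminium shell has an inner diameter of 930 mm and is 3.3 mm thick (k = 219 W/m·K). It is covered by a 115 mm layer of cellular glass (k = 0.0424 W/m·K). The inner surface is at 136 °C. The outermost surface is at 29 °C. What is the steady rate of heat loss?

Radial (spherical) resistances in series:
R_aluminium shell = (1/0.465 − 1/0.4683)/(4π×219) = 5.507×10^-6 K/W
R_cellular glass = (1/0.4683 − 1/0.5833)/(4π×0.0424) = 0.7901 K/W
R_total = 0.7901 K/W
Q = ΔT/R_total = 107/0.7901

Q ≈ 135 W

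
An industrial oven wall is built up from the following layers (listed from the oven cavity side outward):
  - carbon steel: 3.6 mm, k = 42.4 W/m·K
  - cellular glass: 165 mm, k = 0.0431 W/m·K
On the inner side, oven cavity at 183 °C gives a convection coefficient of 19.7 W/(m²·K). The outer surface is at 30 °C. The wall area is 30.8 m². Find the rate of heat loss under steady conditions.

Model the wall as resistances in series:
R_inner film = 1/(h_i·A) = 1/(19.7×30.8) = 0.001648 K/W
R_carbon steel = L/(kA) = 0.0036/(42.4×30.8) = 2.757×10^-6 K/W
R_cellular glass = L/(kA) = 0.165/(0.0431×30.8) = 0.1243 K/W
R_total = 0.1259 K/W
Q = ΔT / R_total = 153 / 0.1259

Q ≈ 1210 W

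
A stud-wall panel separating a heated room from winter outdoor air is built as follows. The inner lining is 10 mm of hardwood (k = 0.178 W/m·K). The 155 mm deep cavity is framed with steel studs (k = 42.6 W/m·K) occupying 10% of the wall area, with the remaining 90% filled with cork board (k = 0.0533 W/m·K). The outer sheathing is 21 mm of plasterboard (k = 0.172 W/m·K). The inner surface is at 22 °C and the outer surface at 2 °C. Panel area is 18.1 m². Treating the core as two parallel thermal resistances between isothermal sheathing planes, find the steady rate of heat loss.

Sheathing layers in series; stud and cavity paths in parallel between them.
R_inner = 0.01/(0.178×18.1) = 0.003104 K/W
R_stud  = 0.155/(42.6×0.1×18.1) = 0.00201 K/W
R_cav   = 0.155/(0.0533×0.9×18.1) = 0.1785 K/W
1/R_core = 1/R_stud + 1/R_cav → R_core = 0.001988 K/W
R_outer = 0.021/(0.172×18.1) = 0.006745 K/W
R_total = 0.01184 K/W
Q = ΔT/R_total = 20/0.01184

Q ≈ 1690 W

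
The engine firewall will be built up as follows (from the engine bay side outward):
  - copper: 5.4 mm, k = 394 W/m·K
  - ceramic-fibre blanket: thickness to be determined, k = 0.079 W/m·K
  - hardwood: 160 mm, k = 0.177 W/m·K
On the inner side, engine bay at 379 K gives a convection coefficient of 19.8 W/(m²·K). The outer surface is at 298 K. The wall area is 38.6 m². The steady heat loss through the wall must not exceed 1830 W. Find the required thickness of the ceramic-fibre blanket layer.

Model the wall as resistances in series:
R_inner film = 1/(h_i·A) = 1/(19.8×38.6) = 0.001308 K/W
R_copper = L/(kA) = 0.0054/(394×38.6) = 3.551×10^-7 K/W
R_hardwood = L/(kA) = 0.16/(0.177×38.6) = 0.02342 K/W
Sum of the known resistances R_other = 0.02473 K/W
Required total resistance R_tot = ΔT/Q_allow = 81/1830 = 0.04426 K/W
R_ceramic-fibre blanket = R_tot − R_other = 0.01954 K/W
L = R·k·A = 0.01954×0.079×38.6

L ≈ 59.6 mm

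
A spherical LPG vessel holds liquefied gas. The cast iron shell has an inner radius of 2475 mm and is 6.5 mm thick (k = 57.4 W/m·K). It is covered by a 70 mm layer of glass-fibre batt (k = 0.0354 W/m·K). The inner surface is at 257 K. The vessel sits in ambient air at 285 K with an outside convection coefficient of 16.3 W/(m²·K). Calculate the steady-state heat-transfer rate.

Radial (spherical) resistances in series:
R_cast iron shell = (1/2.475 − 1/2.4815)/(4π×57.4) = 1.467×10^-6 K/W
R_glass-fibre batt = (1/2.4815 − 1/2.5515)/(4π×0.0354) = 0.02485 K/W
R_outer film = 1/(h·4πr_o²) = 1/(16.3×4π×2.5515²) = 7.499×10^-4 K/W
R_total = 0.0256 K/W
Q = ΔT/R_total = 28/0.0256

Q ≈ 1090 W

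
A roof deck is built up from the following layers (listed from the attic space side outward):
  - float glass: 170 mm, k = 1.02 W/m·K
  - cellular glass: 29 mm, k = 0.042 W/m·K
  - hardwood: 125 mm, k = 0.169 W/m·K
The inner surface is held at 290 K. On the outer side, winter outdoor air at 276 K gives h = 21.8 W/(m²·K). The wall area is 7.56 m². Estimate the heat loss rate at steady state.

Q ≈ 64.4 W

Series thermal resistances:
R_float glass = L/(kA) = 0.17/(1.02×7.56) = 0.02205 K/W
R_cellular glass = L/(kA) = 0.029/(0.042×7.56) = 0.09133 K/W
R_hardwood = L/(kA) = 0.125/(0.169×7.56) = 0.09784 K/W
R_outer film = 1/(h_o·A) = 1/(21.8×7.56) = 0.006068 K/W
R_total = 0.2173 K/W
Q = ΔT / R_total = 14 / 0.2173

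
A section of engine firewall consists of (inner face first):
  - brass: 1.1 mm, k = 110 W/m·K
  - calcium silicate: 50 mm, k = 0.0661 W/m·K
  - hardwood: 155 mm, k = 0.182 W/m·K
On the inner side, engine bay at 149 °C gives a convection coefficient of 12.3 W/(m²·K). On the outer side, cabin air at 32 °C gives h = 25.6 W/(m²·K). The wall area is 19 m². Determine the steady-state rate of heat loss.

Model the wall as resistances in series:
R_inner film = 1/(h_i·A) = 1/(12.3×19) = 0.004279 K/W
R_brass = L/(kA) = 0.0011/(110×19) = 5.263×10^-7 K/W
R_calcium silicate = L/(kA) = 0.05/(0.0661×19) = 0.03981 K/W
R_hardwood = L/(kA) = 0.155/(0.182×19) = 0.04482 K/W
R_outer film = 1/(h_o·A) = 1/(25.6×19) = 0.002056 K/W
R_total = 0.09097 K/W
Q = ΔT / R_total = 117 / 0.09097

Q ≈ 1290 W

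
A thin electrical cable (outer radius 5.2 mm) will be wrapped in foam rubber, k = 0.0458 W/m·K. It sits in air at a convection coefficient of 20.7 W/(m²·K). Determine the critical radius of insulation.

For a cylinder r_cr = k/h = 0.0458/20.7
r_cr = 2.21 mm; since the bare radius (5.2 mm) is above r_cr, any added insulation will reduce heat loss.

r_cr ≈ 2.21 mm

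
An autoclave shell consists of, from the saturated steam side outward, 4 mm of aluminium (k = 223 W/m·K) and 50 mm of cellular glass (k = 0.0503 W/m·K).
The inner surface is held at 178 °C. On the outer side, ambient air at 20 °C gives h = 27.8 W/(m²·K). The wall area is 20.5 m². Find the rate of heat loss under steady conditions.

Using the resistance-network approach (series):
R_aluminium = L/(kA) = 0.004/(223×20.5) = 8.75×10^-7 K/W
R_cellular glass = L/(kA) = 0.05/(0.0503×20.5) = 0.04849 K/W
R_outer film = 1/(h_o·A) = 1/(27.8×20.5) = 0.001755 K/W
R_total = 0.05025 K/W
Q = ΔT / R_total = 158 / 0.05025

Q ≈ 3140 W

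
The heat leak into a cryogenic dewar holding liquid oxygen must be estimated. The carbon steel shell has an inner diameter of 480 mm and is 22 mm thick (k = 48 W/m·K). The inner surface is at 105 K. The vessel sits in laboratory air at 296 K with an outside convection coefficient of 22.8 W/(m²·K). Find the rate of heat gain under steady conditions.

Q ≈ 3710 W

For a spherical shell R = (1/r₁ − 1/r₂)/(4πk); film R = 1/(h·4πr²). In series:
R_carbon steel shell = (1/0.24 − 1/0.262)/(4π×48) = 5.8×10^-4 K/W
R_outer film = 1/(h·4πr_o²) = 1/(22.8×4π×0.262²) = 0.05085 K/W
R_total = 0.05143 K/W
Q = ΔT/R_total = 191/0.05143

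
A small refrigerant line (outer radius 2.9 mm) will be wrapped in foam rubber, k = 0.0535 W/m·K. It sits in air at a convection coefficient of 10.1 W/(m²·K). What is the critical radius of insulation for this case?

r_cr ≈ 5.3 mm

For a cylinder r_cr = k/h = 0.0535/10.1
r_cr = 5.3 mm; since the bare radius (2.9 mm) is below r_cr, adding a thin layer of insulation will *increase* heat loss.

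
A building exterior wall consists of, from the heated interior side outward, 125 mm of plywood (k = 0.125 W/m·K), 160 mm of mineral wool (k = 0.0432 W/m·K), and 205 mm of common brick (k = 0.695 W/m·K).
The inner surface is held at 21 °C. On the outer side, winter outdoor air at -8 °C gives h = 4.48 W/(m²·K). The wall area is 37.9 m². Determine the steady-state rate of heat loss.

Q ≈ 210 W

Treating each layer as a thermal resistance in series:
R_plywood = L/(kA) = 0.125/(0.125×37.9) = 0.02639 K/W
R_mineral wool = L/(kA) = 0.16/(0.0432×37.9) = 0.09772 K/W
R_common brick = L/(kA) = 0.205/(0.695×37.9) = 0.007783 K/W
R_outer film = 1/(h_o·A) = 1/(4.48×37.9) = 0.00589 K/W
R_total = 0.1378 K/W
Q = ΔT / R_total = 29 / 0.1378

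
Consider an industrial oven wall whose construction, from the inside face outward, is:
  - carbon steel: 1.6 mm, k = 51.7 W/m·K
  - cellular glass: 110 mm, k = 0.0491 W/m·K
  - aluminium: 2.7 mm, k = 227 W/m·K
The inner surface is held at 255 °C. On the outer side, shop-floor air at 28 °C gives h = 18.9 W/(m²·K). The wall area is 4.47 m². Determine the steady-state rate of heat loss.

Q ≈ 442 W

Thermal resistances in series:
R_carbon steel = L/(kA) = 0.0016/(51.7×4.47) = 6.923×10^-6 K/W
R_cellular glass = L/(kA) = 0.11/(0.0491×4.47) = 0.5012 K/W
R_aluminium = L/(kA) = 0.0027/(227×4.47) = 2.661×10^-6 K/W
R_outer film = 1/(h_o·A) = 1/(18.9×4.47) = 0.01184 K/W
R_total = 0.513 K/W
Q = ΔT / R_total = 227 / 0.513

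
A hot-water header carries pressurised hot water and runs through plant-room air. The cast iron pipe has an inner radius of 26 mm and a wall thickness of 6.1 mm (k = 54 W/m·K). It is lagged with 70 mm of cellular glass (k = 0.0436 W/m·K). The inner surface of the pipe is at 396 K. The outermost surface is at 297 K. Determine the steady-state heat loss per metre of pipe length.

Radial resistances (cylindrical: R_cond = ln(r_o/r_i)/(2πkL), R_conv = 1/(h·2πrL)):
R_cast iron pipe wall = ln(32.1/26)/(2π×54×1) = 6.212×10^-4 K/W
R_cellular glass = ln(102.1/32.1)/(2π×0.0436×1) = 4.224 K/W
R_total = 4.224 K/W
Q = ΔT/R_total = 99/4.224

q′ ≈ 23.4 W/m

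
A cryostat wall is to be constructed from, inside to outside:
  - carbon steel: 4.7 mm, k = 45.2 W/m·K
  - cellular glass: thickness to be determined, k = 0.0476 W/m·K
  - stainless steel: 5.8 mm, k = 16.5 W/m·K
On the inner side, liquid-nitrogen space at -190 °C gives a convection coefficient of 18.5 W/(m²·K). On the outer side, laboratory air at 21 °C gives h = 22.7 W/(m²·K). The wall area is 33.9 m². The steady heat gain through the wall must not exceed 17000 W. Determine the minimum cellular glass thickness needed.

L ≈ 15.3 mm

Treating each layer as a thermal resistance in series:
R_inner film = 1/(h_i·A) = 1/(18.5×33.9) = 0.001595 K/W
R_carbon steel = L/(kA) = 0.0047/(45.2×33.9) = 3.067×10^-6 K/W
R_stainless steel = L/(kA) = 0.0058/(16.5×33.9) = 1.037×10^-5 K/W
R_outer film = 1/(h_o·A) = 1/(22.7×33.9) = 0.001299 K/W
Sum of the known resistances R_other = 0.002907 K/W
Required total resistance R_tot = ΔT/Q_allow = 211/17000 = 0.01241 K/W
R_cellular glass = R_tot − R_other = 0.009504 K/W
L = R·k·A = 0.009504×0.0476×33.9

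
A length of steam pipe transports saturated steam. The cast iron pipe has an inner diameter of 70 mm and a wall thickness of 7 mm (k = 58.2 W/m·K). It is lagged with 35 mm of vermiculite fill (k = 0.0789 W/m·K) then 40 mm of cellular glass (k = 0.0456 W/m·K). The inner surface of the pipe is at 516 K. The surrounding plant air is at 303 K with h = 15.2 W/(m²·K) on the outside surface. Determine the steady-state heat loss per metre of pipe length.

q′ ≈ 76.8 W/m

For a radial system each layer contributes R = ln(r_out/r_in)/(2πkL); films add R = 1/(hA).
R_cast iron pipe wall = ln(42/35)/(2π×58.2×1) = 4.986×10^-4 K/W
R_vermiculite fill = ln(77/42)/(2π×0.0789×1) = 1.223 K/W
R_cellular glass = ln(117/77)/(2π×0.0456×1) = 1.46 K/W
R_outer film = 1/(h_o·2πr_oL) = 1/(15.2×2π×0.117×1) = 0.08949 K/W
R_total = 2.773 K/W
Q = ΔT/R_total = 213/2.773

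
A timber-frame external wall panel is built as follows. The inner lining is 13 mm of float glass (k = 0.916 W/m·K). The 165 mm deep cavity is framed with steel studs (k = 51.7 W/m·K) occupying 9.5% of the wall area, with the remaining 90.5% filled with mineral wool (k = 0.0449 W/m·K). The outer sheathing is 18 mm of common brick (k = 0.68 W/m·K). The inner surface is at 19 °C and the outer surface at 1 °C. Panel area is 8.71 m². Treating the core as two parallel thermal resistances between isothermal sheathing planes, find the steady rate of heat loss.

Q ≈ 2120 W

Sheathing layers in series; stud and cavity paths in parallel between them.
R_inner = 0.013/(0.916×8.71) = 0.001629 K/W
R_stud  = 0.165/(51.7×0.095×8.71) = 0.003857 K/W
R_cav   = 0.165/(0.0449×0.905×8.71) = 0.4662 K/W
1/R_core = 1/R_stud + 1/R_cav → R_core = 0.003825 K/W
R_outer = 0.018/(0.68×8.71) = 0.003039 K/W
R_total = 0.008494 K/W
Q = ΔT/R_total = 18/0.008494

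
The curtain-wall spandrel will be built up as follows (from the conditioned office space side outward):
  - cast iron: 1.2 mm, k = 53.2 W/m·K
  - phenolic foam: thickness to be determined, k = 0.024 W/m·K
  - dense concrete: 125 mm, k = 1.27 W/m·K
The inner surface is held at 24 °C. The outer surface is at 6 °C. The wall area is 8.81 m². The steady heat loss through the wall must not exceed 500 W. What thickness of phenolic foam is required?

L ≈ 5.25 mm

Model the wall as resistances in series:
R_cast iron = L/(kA) = 0.0012/(53.2×8.81) = 2.56×10^-6 K/W
R_dense concrete = L/(kA) = 0.125/(1.27×8.81) = 0.01117 K/W
Sum of the known resistances R_other = 0.01117 K/W
Required total resistance R_tot = ΔT/Q_allow = 18/500 = 0.036 K/W
R_phenolic foam = R_tot − R_other = 0.02483 K/W
L = R·k·A = 0.02483×0.024×8.81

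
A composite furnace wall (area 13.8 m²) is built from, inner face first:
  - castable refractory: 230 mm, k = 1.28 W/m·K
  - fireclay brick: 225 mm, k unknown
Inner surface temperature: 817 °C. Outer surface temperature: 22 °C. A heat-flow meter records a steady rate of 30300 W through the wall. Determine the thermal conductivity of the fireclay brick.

Using the resistance-network approach (series):
R_castable refractory = L/(kA) = 0.23/(1.28×13.8) = 0.01302 K/W
Sum of known resistances R_other = 0.01302 K/W
Total R = ΔT/Q = 795/30300 = 0.02624 K/W
R_fireclay brick = R_total − R_other = 0.01322 K/W
k = L/(R·A) = 0.225/(0.01322×13.8)

k ≈ 1.23 W/(m·K)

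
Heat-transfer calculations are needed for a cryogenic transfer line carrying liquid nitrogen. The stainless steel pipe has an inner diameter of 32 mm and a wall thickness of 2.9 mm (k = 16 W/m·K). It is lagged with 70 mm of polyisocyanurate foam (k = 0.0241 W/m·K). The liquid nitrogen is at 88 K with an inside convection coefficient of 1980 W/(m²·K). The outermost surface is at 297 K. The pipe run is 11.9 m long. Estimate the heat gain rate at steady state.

Per-layer cylindrical resistances, series-summed:
R_inner film = 1/(h_i·2πr₁L) = 1/(1980×2π×0.016×11.9) = 4.222×10^-4 K/W
R_stainless steel pipe wall = ln(18.9/16)/(2π×16×11.9) = 1.392×10^-4 K/W
R_polyisocyanurate foam = ln(88.9/18.9)/(2π×0.0241×11.9) = 0.8593 K/W
R_total = 0.8598 K/W
Q = ΔT/R_total = 209/0.8598

Q ≈ 243 W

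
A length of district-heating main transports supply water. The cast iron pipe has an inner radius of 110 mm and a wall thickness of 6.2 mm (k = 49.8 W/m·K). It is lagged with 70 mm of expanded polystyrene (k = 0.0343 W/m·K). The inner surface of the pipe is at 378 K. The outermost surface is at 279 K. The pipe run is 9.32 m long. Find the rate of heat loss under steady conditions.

Q ≈ 422 W

For a radial system each layer contributes R = ln(r_out/r_in)/(2πkL); films add R = 1/(hA).
R_cast iron pipe wall = ln(116.2/110)/(2π×49.8×9.32) = 1.88×10^-5 K/W
R_expanded polystyrene = ln(186.2/116.2)/(2π×0.0343×9.32) = 0.2347 K/W
R_total = 0.2348 K/W
Q = ΔT/R_total = 99/0.2348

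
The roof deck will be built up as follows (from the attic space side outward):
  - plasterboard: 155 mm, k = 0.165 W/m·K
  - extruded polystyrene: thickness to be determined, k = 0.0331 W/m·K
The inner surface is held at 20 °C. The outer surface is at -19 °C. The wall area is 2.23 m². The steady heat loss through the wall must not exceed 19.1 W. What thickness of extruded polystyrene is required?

L ≈ 120 mm

Using the resistance-network approach (series):
R_plasterboard = L/(kA) = 0.155/(0.165×2.23) = 0.4213 K/W
Sum of the known resistances R_other = 0.4213 K/W
Required total resistance R_tot = ΔT/Q_allow = 39/19.1 = 2.042 K/W
R_extruded polystyrene = R_tot − R_other = 1.621 K/W
L = R·k·A = 1.621×0.0331×2.23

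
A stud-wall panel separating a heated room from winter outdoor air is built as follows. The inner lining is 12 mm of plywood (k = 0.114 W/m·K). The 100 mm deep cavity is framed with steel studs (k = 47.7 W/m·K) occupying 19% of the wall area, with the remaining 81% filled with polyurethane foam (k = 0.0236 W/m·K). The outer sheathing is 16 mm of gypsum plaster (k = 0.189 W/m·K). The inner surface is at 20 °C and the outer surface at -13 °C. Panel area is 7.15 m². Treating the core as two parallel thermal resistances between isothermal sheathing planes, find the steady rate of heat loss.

Q ≈ 1170 W

Sheathing layers in series; stud and cavity paths in parallel between them.
R_inner = 0.012/(0.114×7.15) = 0.01472 K/W
R_stud  = 0.1/(47.7×0.19×7.15) = 0.001543 K/W
R_cav   = 0.1/(0.0236×0.81×7.15) = 0.7316 K/W
1/R_core = 1/R_stud + 1/R_cav → R_core = 0.00154 K/W
R_outer = 0.016/(0.189×7.15) = 0.01184 K/W
R_total = 0.0281 K/W
Q = ΔT/R_total = 33/0.0281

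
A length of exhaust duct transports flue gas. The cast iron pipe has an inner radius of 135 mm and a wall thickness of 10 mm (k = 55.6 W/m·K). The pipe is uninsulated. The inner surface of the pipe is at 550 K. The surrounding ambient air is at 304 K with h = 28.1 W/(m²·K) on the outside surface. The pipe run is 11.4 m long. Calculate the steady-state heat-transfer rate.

Treating each annulus and film as a series resistance:
R_cast iron pipe wall = ln(145/135)/(2π×55.6×11.4) = 1.794×10^-5 K/W
R_outer film = 1/(h_o·2πr_oL) = 1/(28.1×2π×0.145×11.4) = 0.003426 K/W
R_total = 0.003444 K/W
Q = ΔT/R_total = 246/0.003444

Q ≈ 71400 W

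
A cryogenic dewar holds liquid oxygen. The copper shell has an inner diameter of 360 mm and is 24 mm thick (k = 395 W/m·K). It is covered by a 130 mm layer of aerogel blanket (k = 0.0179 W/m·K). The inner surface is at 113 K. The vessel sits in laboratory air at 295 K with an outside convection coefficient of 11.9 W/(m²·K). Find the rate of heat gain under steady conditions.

Radial (spherical) resistances in series:
R_copper shell = (1/0.18 − 1/0.204)/(4π×395) = 1.317×10^-4 K/W
R_aerogel blanket = (1/0.204 − 1/0.334)/(4π×0.0179) = 8.482 K/W
R_outer film = 1/(h·4πr_o²) = 1/(11.9×4π×0.334²) = 0.05994 K/W
R_total = 8.542 K/W
Q = ΔT/R_total = 182/8.542

Q ≈ 21.3 W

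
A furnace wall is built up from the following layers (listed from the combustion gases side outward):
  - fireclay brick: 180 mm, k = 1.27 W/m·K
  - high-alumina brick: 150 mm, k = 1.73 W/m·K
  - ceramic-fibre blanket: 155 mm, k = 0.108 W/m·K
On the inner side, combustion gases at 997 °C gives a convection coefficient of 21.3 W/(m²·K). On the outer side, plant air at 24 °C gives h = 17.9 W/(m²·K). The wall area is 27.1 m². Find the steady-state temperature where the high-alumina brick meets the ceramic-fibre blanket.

Treating each layer as a thermal resistance in series:
R_inner film = 1/(h_i·A) = 1/(21.3×27.1) = 0.001732 K/W
R_fireclay brick = L/(kA) = 0.18/(1.27×27.1) = 0.00523 K/W
R_high-alumina brick = L/(kA) = 0.15/(1.73×27.1) = 0.003199 K/W
R_ceramic-fibre blanket = L/(kA) = 0.155/(0.108×27.1) = 0.05296 K/W
R_outer film = 1/(h_o·A) = 1/(17.9×27.1) = 0.002061 K/W
R_total = 0.06518 K/W;  Q = ΔT/R_total = 973/0.06518 = 14930 W
T_interface = T_inner − Q·ΣR(inner→interface) = 997 − 14900×0.01016

T ≈ 845 °C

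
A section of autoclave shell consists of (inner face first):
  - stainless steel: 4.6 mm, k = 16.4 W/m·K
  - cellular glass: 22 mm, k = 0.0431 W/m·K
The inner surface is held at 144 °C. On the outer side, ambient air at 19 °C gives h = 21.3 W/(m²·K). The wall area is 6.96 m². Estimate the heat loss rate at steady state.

Series thermal resistances:
R_stainless steel = L/(kA) = 0.0046/(16.4×6.96) = 4.03×10^-5 K/W
R_cellular glass = L/(kA) = 0.022/(0.0431×6.96) = 0.07334 K/W
R_outer film = 1/(h_o·A) = 1/(21.3×6.96) = 0.006745 K/W
R_total = 0.08012 K/W
Q = ΔT / R_total = 125 / 0.08012

Q ≈ 1560 W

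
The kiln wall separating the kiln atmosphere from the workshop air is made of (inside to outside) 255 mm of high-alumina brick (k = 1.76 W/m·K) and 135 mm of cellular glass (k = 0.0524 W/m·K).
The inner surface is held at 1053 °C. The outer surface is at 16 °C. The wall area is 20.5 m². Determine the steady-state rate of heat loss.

Q ≈ 7810 W

Series thermal resistances:
R_high-alumina brick = L/(kA) = 0.255/(1.76×20.5) = 0.007068 K/W
R_cellular glass = L/(kA) = 0.135/(0.0524×20.5) = 0.1257 K/W
R_total = 0.1327 K/W
Q = ΔT / R_total = 1037 / 0.1327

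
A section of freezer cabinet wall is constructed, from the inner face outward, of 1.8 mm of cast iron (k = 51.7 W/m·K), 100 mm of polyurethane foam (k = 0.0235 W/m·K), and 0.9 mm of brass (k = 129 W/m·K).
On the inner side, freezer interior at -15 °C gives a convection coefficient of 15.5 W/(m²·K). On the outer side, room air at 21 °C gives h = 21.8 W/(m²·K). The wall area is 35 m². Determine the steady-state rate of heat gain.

Q ≈ 289 W

Series thermal resistances:
R_inner film = 1/(h_i·A) = 1/(15.5×35) = 0.001843 K/W
R_cast iron = L/(kA) = 0.0018/(51.7×35) = 9.947×10^-7 K/W
R_polyurethane foam = L/(kA) = 0.1/(0.0235×35) = 0.1216 K/W
R_brass = L/(kA) = 0.0009/(129×35) = 1.993×10^-7 K/W
R_outer film = 1/(h_o·A) = 1/(21.8×35) = 0.001311 K/W
R_total = 0.1247 K/W
Q = ΔT / R_total = 36 / 0.1247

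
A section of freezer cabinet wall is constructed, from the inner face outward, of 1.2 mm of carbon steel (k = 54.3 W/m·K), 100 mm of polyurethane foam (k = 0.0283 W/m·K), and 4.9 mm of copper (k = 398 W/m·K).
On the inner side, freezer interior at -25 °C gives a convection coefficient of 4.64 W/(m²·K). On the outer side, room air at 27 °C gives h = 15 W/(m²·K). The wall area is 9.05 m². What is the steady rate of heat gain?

Q ≈ 123 W

Using the resistance-network approach (series):
R_inner film = 1/(h_i·A) = 1/(4.64×9.05) = 0.02381 K/W
R_carbon steel = L/(kA) = 0.0012/(54.3×9.05) = 2.442×10^-6 K/W
R_polyurethane foam = L/(kA) = 0.1/(0.0283×9.05) = 0.3904 K/W
R_copper = L/(kA) = 0.0049/(398×9.05) = 1.36×10^-6 K/W
R_outer film = 1/(h_o·A) = 1/(15×9.05) = 0.007366 K/W
R_total = 0.4216 K/W
Q = ΔT / R_total = 52 / 0.4216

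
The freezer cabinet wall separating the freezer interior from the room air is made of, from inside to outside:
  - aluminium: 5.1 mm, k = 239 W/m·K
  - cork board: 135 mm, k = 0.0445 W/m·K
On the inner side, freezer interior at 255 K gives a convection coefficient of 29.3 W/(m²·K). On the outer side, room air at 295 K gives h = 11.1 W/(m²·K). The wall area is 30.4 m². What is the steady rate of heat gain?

Q ≈ 385 W

Series thermal resistances:
R_inner film = 1/(h_i·A) = 1/(29.3×30.4) = 0.001123 K/W
R_aluminium = L/(kA) = 0.0051/(239×30.4) = 7.019×10^-7 K/W
R_cork board = L/(kA) = 0.135/(0.0445×30.4) = 0.09979 K/W
R_outer film = 1/(h_o·A) = 1/(11.1×30.4) = 0.002963 K/W
R_total = 0.1039 K/W
Q = ΔT / R_total = 40 / 0.1039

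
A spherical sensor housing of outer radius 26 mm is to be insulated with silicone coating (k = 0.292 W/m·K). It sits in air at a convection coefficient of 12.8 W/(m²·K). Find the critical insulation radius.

For a sphere r_cr = 2k/h = 2×0.292/12.8
r_cr = 45.6 mm; since the bare radius (26 mm) is below r_cr, adding a thin layer of insulation will *increase* heat loss.

r_cr ≈ 45.6 mm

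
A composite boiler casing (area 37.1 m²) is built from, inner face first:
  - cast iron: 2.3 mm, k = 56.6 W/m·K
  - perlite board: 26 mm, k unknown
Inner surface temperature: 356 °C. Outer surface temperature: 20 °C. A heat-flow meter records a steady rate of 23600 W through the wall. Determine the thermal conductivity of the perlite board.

Model the wall as resistances in series:
R_cast iron = L/(kA) = 0.0023/(56.6×37.1) = 1.095×10^-6 K/W
Sum of known resistances R_other = 1.095×10^-6 K/W
Total R = ΔT/Q = 336/23600 = 0.01424 K/W
R_perlite board = R_total − R_other = 0.01424 K/W
k = L/(R·A) = 0.026/(0.01424×37.1)

k ≈ 0.0492 W/(m·K)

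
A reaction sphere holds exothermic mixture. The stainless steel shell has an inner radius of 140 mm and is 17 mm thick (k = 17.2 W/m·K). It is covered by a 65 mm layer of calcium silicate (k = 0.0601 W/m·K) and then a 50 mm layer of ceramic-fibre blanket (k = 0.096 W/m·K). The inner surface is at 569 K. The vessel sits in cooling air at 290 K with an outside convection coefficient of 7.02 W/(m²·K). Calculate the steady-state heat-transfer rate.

Each spherical layer contributes R = (1/r_i − 1/r_o)/(4πk):
R_stainless steel shell = (1/0.14 − 1/0.157)/(4π×17.2) = 0.003578 K/W
R_calcium silicate = (1/0.157 − 1/0.222)/(4π×0.0601) = 2.469 K/W
R_ceramic-fibre blanket = (1/0.222 − 1/0.272)/(4π×0.096) = 0.6864 K/W
R_outer film = 1/(h·4πr_o²) = 1/(7.02×4π×0.272²) = 0.1532 K/W
R_total = 3.312 K/W
Q = ΔT/R_total = 279/3.312

Q ≈ 84.2 W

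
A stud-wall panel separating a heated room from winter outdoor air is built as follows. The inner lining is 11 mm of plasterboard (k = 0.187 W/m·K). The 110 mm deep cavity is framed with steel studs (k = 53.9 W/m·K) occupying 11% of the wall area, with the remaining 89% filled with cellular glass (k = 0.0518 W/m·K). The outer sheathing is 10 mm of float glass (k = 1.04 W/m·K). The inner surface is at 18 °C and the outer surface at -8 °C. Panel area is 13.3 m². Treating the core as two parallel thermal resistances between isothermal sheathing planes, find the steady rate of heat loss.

Q ≈ 3980 W

Sheathing layers in series; stud and cavity paths in parallel between them.
R_inner = 0.011/(0.187×13.3) = 0.004423 K/W
R_stud  = 0.11/(53.9×0.11×13.3) = 0.001395 K/W
R_cav   = 0.11/(0.0518×0.89×13.3) = 0.1794 K/W
1/R_core = 1/R_stud + 1/R_cav → R_core = 0.001384 K/W
R_outer = 0.01/(1.04×13.3) = 7.23×10^-4 K/W
R_total = 0.00653 K/W
Q = ΔT/R_total = 26/0.00653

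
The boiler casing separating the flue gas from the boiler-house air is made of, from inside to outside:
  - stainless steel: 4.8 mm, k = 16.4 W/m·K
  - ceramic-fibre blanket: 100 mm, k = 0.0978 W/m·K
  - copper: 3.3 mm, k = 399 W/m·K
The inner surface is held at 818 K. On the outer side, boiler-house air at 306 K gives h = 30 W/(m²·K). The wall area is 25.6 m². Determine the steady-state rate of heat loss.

Thermal resistances in series:
R_stainless steel = L/(kA) = 0.0048/(16.4×25.6) = 1.143×10^-5 K/W
R_ceramic-fibre blanket = L/(kA) = 0.1/(0.0978×25.6) = 0.03994 K/W
R_copper = L/(kA) = 0.0033/(399×25.6) = 3.231×10^-7 K/W
R_outer film = 1/(h_o·A) = 1/(30×25.6) = 0.001302 K/W
R_total = 0.04126 K/W
Q = ΔT / R_total = 512 / 0.04126

Q ≈ 12400 W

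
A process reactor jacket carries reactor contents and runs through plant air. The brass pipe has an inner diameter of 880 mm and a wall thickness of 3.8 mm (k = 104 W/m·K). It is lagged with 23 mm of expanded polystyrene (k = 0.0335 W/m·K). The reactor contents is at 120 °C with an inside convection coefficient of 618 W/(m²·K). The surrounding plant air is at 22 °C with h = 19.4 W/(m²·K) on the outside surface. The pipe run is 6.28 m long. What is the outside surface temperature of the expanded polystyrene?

For a radial system each layer contributes R = ln(r_out/r_in)/(2πkL); films add R = 1/(hA).
R_inner film = 1/(h_i·2πr₁L) = 1/(618×2π×0.44×6.28) = 9.32×10^-5 K/W
R_brass pipe wall = ln(443.8/440)/(2π×104×6.28) = 2.096×10^-6 K/W
R_expanded polystyrene = ln(466.8/443.8)/(2π×0.0335×6.28) = 0.03822 K/W
R_outer film = 1/(h_o·2πr_oL) = 1/(19.4×2π×0.4668×6.28) = 0.002799 K/W
R_total = 0.04112 K/W
Q = ΔT/R_total = 98/0.04112
Q = 2380 W
T_interface = T_inner − Q·ΣR(inner→interface) = 120 − 2380×0.03832

T ≈ 28.7 °C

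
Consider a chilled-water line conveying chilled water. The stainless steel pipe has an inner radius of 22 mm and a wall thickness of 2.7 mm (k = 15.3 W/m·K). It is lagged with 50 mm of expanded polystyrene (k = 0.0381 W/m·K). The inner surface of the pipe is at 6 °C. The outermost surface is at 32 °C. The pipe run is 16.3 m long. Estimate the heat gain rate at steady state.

Q ≈ 91.6 W

For a radial system each layer contributes R = ln(r_out/r_in)/(2πkL); films add R = 1/(hA).
R_stainless steel pipe wall = ln(24.7/22)/(2π×15.3×16.3) = 7.388×10^-5 K/W
R_expanded polystyrene = ln(74.7/24.7)/(2π×0.0381×16.3) = 0.2836 K/W
R_total = 0.2837 K/W
Q = ΔT/R_total = 26/0.2837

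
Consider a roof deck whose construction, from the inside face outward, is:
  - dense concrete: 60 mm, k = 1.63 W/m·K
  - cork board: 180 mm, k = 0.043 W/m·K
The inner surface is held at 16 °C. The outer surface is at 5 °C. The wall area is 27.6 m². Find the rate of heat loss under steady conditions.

Treating each layer as a thermal resistance in series:
R_dense concrete = L/(kA) = 0.06/(1.63×27.6) = 0.001334 K/W
R_cork board = L/(kA) = 0.18/(0.043×27.6) = 0.1517 K/W
R_total = 0.153 K/W
Q = ΔT / R_total = 11 / 0.153

Q ≈ 71.9 W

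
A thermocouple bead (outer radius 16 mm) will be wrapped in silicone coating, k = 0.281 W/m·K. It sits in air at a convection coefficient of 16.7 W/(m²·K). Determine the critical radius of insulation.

r_cr ≈ 33.7 mm

For a sphere r_cr = 2k/h = 2×0.281/16.7
r_cr = 33.7 mm; since the bare radius (16 mm) is below r_cr, adding a thin layer of insulation will *increase* heat loss.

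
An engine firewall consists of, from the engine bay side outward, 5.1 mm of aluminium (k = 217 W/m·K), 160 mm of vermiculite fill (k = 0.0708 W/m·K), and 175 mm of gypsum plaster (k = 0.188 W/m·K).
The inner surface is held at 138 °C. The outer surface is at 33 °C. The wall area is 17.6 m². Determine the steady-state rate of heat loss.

Series thermal resistances:
R_aluminium = L/(kA) = 0.0051/(217×17.6) = 1.335×10^-6 K/W
R_vermiculite fill = L/(kA) = 0.16/(0.0708×17.6) = 0.1284 K/W
R_gypsum plaster = L/(kA) = 0.175/(0.188×17.6) = 0.05289 K/W
R_total = 0.1813 K/W
Q = ΔT / R_total = 105 / 0.1813

Q ≈ 579 W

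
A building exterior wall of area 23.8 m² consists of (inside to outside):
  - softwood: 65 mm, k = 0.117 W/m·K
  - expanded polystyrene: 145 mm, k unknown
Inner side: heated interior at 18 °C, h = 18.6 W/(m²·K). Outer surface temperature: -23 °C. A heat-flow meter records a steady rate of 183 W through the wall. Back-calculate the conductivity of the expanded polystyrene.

k ≈ 0.0307 W/(m·K)

Series thermal resistances:
R_inner film = 1/(h_i·A) = 1/(18.6×23.8) = 0.002259 K/W
R_softwood = L/(kA) = 0.065/(0.117×23.8) = 0.02334 K/W
Sum of known resistances R_other = 0.0256 K/W
Total R = ΔT/Q = 41/183 = 0.224 K/W
R_expanded polystyrene = R_total − R_other = 0.1984 K/W
k = L/(R·A) = 0.145/(0.1984×23.8)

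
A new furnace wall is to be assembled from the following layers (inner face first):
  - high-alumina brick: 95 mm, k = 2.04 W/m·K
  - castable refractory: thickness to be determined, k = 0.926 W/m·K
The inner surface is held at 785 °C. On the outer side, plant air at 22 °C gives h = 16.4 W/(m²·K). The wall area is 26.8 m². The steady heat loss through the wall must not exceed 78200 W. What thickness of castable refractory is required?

Thermal resistances in series:
R_high-alumina brick = L/(kA) = 0.095/(2.04×26.8) = 0.001738 K/W
R_outer film = 1/(h_o·A) = 1/(16.4×26.8) = 0.002275 K/W
Sum of the known resistances R_other = 0.004013 K/W
Required total resistance R_tot = ΔT/Q_allow = 763/78200 = 0.009757 K/W
R_castable refractory = R_tot − R_other = 0.005744 K/W
L = R·k·A = 0.005744×0.926×26.8

L ≈ 143 mm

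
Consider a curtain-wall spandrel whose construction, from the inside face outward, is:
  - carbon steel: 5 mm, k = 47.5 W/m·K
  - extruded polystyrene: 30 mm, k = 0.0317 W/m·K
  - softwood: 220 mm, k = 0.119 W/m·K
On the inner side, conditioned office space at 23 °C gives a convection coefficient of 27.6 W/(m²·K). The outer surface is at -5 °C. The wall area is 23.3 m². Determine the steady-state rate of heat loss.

Thermal resistances in series:
R_inner film = 1/(h_i·A) = 1/(27.6×23.3) = 0.001555 K/W
R_carbon steel = L/(kA) = 0.005/(47.5×23.3) = 4.518×10^-6 K/W
R_extruded polystyrene = L/(kA) = 0.03/(0.0317×23.3) = 0.04062 K/W
R_softwood = L/(kA) = 0.22/(0.119×23.3) = 0.07935 K/W
R_total = 0.1215 K/W
Q = ΔT / R_total = 28 / 0.1215

Q ≈ 230 W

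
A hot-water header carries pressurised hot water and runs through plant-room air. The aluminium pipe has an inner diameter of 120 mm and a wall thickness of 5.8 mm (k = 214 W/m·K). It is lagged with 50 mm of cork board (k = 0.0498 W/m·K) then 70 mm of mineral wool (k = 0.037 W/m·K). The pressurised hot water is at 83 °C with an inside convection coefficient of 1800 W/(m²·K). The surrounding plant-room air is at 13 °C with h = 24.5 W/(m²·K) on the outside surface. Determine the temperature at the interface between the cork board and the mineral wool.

T ≈ 50.4 °C

Radial resistances (cylindrical: R_cond = ln(r_o/r_i)/(2πkL), R_conv = 1/(h·2πrL)):
R_inner film = 1/(h_i·2πr₁L) = 1/(1800×2π×0.06×1) = 0.001474 K/W
R_aluminium pipe wall = ln(65.8/60)/(2π×214×1) = 6.863×10^-5 K/W
R_cork board = ln(115.8/65.8)/(2π×0.0498×1) = 1.806 K/W
R_mineral wool = ln(185.8/115.8)/(2π×0.037×1) = 2.034 K/W
R_outer film = 1/(h_o·2πr_oL) = 1/(24.5×2π×0.1858×1) = 0.03496 K/W
R_total = 3.877 K/W
Q = ΔT/R_total = 70/3.877
Q = 18.1 W/m
T_interface = T_inner − Q·ΣR(inner→interface) = 83 − 18.1×1.808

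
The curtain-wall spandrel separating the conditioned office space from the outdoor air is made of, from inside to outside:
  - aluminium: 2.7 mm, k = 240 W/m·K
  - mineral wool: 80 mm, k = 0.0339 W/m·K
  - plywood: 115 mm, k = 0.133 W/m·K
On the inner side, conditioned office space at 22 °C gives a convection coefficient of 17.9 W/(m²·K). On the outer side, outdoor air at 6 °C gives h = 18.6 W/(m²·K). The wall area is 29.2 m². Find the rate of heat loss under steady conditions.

Q ≈ 140 W

Treating each layer as a thermal resistance in series:
R_inner film = 1/(h_i·A) = 1/(17.9×29.2) = 0.001913 K/W
R_aluminium = L/(kA) = 0.0027/(240×29.2) = 3.853×10^-7 K/W
R_mineral wool = L/(kA) = 0.08/(0.0339×29.2) = 0.08082 K/W
R_plywood = L/(kA) = 0.115/(0.133×29.2) = 0.02961 K/W
R_outer film = 1/(h_o·A) = 1/(18.6×29.2) = 0.001841 K/W
R_total = 0.1142 K/W
Q = ΔT / R_total = 16 / 0.1142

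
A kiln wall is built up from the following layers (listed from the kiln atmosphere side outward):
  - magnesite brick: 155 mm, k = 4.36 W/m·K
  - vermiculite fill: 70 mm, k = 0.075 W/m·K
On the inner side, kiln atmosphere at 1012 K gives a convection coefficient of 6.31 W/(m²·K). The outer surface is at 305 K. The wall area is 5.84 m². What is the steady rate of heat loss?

Model the wall as resistances in series:
R_inner film = 1/(h_i·A) = 1/(6.31×5.84) = 0.02714 K/W
R_magnesite brick = L/(kA) = 0.155/(4.36×5.84) = 0.006087 K/W
R_vermiculite fill = L/(kA) = 0.07/(0.075×5.84) = 0.1598 K/W
R_total = 0.193 K/W
Q = ΔT / R_total = 707 / 0.193

Q ≈ 3660 W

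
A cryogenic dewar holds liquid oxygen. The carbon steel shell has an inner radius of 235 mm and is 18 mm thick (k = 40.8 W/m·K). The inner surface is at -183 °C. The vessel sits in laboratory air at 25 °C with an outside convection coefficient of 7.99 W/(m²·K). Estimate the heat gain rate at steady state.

Q ≈ 1330 W

Radial (spherical) resistances in series:
R_carbon steel shell = (1/0.235 − 1/0.253)/(4π×40.8) = 5.905×10^-4 K/W
R_outer film = 1/(h·4πr_o²) = 1/(7.99×4π×0.253²) = 0.1556 K/W
R_total = 0.1562 K/W
Q = ΔT/R_total = 208/0.1562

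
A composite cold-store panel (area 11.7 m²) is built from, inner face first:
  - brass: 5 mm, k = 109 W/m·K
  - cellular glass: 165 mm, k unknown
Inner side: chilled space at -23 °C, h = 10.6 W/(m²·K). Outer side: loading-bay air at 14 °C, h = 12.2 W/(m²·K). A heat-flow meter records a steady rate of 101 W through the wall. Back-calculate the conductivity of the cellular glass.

k ≈ 0.0401 W/(m·K)

Model the wall as resistances in series:
R_inner film = 1/(h_i·A) = 1/(10.6×11.7) = 0.008063 K/W
R_brass = L/(kA) = 0.005/(109×11.7) = 3.921×10^-6 K/W
R_outer film = 1/(h_o·A) = 1/(12.2×11.7) = 0.007006 K/W
Sum of known resistances R_other = 0.01507 K/W
Total R = ΔT/Q = 37/101 = 0.3663 K/W
R_cellular glass = R_total − R_other = 0.3513 K/W
k = L/(R·A) = 0.165/(0.3513×11.7)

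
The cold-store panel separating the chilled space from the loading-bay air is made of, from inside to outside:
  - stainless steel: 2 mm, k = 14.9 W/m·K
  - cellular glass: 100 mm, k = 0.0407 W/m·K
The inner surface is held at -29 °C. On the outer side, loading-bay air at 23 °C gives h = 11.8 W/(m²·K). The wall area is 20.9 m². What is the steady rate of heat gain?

Using the resistance-network approach (series):
R_stainless steel = L/(kA) = 0.002/(14.9×20.9) = 6.422×10^-6 K/W
R_cellular glass = L/(kA) = 0.1/(0.0407×20.9) = 0.1176 K/W
R_outer film = 1/(h_o·A) = 1/(11.8×20.9) = 0.004055 K/W
R_total = 0.1216 K/W
Q = ΔT / R_total = 52 / 0.1216

Q ≈ 428 W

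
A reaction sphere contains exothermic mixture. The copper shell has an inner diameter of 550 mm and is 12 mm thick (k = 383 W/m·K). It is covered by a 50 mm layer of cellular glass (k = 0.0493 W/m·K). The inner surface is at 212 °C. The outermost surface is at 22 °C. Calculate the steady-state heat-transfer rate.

Radial (spherical) resistances in series:
R_copper shell = (1/0.275 − 1/0.287)/(4π×383) = 3.159×10^-5 K/W
R_cellular glass = (1/0.287 − 1/0.337)/(4π×0.0493) = 0.8345 K/W
R_total = 0.8345 K/W
Q = ΔT/R_total = 190/0.8345

Q ≈ 228 W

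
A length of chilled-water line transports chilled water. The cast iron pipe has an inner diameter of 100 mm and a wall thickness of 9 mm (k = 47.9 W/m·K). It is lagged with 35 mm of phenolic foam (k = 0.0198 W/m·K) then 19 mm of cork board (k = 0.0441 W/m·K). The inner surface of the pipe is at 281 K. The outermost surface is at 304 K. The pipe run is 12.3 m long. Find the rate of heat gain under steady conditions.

Cylindrical conduction, so R = ln(r₂/r₁)/(2πkL) per layer, in series:
R_cast iron pipe wall = ln(59/50)/(2π×47.9×12.3) = 4.471×10^-5 K/W
R_phenolic foam = ln(94/59)/(2π×0.0198×12.3) = 0.3044 K/W
R_cork board = ln(113/94)/(2π×0.0441×12.3) = 0.05401 K/W
R_total = 0.3584 K/W
Q = ΔT/R_total = 23/0.3584

Q ≈ 64.2 W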